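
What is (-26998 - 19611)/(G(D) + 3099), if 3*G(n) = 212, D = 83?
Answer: -139827/9509 ≈ -14.705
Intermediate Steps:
G(n) = 212/3 (G(n) = (⅓)*212 = 212/3)
(-26998 - 19611)/(G(D) + 3099) = (-26998 - 19611)/(212/3 + 3099) = -46609/9509/3 = -46609*3/9509 = -139827/9509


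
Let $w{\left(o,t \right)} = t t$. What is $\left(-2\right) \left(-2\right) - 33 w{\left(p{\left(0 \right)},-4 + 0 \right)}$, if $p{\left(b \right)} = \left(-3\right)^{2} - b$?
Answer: $-524$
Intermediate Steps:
$p{\left(b \right)} = 9 - b$
$w{\left(o,t \right)} = t^{2}$
$\left(-2\right) \left(-2\right) - 33 w{\left(p{\left(0 \right)},-4 + 0 \right)} = \left(-2\right) \left(-2\right) - 33 \left(-4 + 0\right)^{2} = 4 - 33 \left(-4\right)^{2} = 4 - 528 = -524$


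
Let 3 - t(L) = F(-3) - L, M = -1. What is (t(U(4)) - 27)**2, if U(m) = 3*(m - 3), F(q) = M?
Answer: 400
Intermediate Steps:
F(q) = -1
U(m) = -9 + 3*m (U(m) = 3*(-3 + m) = -9 + 3*m)
t(L) = 4 + L (t(L) = 3 - (-1 - L) = 3 + (1 + L) = 4 + L)
(t(U(4)) - 27)**2 = ((4 + (-9 + 3*4)) - 27)**2 = ((4 + (-9 + 12)) - 27)**2 = ((4 + 3) - 27)**2 = (7 - 27)**2 = (-20)**2 = 400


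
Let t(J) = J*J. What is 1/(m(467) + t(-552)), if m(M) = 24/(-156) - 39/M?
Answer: 6071/1849856543 ≈ 3.2819e-6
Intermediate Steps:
m(M) = -2/13 - 39/M (m(M) = 24*(-1/156) - 39/M = -2/13 - 39/M)
t(J) = J**2
1/(m(467) + t(-552)) = 1/((-2/13 - 39/467) + (-552)**2) = 1/((-2/13 - 39*1/467) + 304704) = 1/((-2/13 - 39/467) + 304704) = 1/(-1441/6071 + 304704) = 1/(1849856543/6071) = 6071/1849856543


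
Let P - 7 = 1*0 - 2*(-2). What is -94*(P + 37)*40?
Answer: -180480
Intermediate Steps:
P = 11 (P = 7 + (1*0 - 2*(-2)) = 7 + (0 + 4) = 7 + 4 = 11)
-94*(P + 37)*40 = -94*(11 + 37)*40 = -94*48*40 = -4512*40 = -180480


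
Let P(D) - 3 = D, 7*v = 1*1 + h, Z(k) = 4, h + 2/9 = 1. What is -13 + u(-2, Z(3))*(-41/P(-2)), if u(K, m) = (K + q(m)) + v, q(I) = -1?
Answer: 6274/63 ≈ 99.587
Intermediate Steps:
h = 7/9 (h = -2/9 + 1 = 7/9 ≈ 0.77778)
v = 16/63 (v = (1*1 + 7/9)/7 = (1 + 7/9)/7 = (1/7)*(16/9) = 16/63 ≈ 0.25397)
P(D) = 3 + D
u(K, m) = -47/63 + K (u(K, m) = (K - 1) + 16/63 = (-1 + K) + 16/63 = -47/63 + K)
-13 + u(-2, Z(3))*(-41/P(-2)) = -13 + (-47/63 - 2)*(-41/(3 - 2)) = -13 - (-7093)/(63*1) = -13 - (-7093)/63 = -13 - 173/63*(-41) = -13 + 7093/63 = 6274/63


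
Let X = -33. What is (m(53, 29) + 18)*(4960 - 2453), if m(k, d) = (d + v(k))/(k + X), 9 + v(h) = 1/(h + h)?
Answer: 100984467/2120 ≈ 47634.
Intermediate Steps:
v(h) = -9 + 1/(2*h) (v(h) = -9 + 1/(h + h) = -9 + 1/(2*h))
m(k, d) = (-9 + d + 1/(2*k))/(-33 + k) (m(k, d) = (d + (-9 + 1/(2*k)))/(k - 33) = (-9 + d + 1/(2*k))/(-33 + k))
(m(53, 29) + 18)*(4960 - 2453) = ((½ + 53*(-9 + 29))/(53*(-33 + 53)) + 18)*(4960 - 2453) = ((1/53)*(½ + 53*20)/20 + 18)*2507 = ((1/53)*(1/20)*(½ + 1060) + 18)*2507 = ((1/53)*(1/20)*(2121/2) + 18)*2507 = (2121/2120 + 18)*2507 = (40281/2120)*2507 = 100984467/2120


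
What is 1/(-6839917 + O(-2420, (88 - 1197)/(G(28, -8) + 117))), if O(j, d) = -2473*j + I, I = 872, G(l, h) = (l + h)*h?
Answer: -1/854385 ≈ -1.1704e-6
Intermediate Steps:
G(l, h) = h*(h + l) (G(l, h) = (h + l)*h = h*(h + l))
O(j, d) = 872 - 2473*j (O(j, d) = -2473*j + 872 = 872 - 2473*j)
1/(-6839917 + O(-2420, (88 - 1197)/(G(28, -8) + 117))) = 1/(-6839917 + (872 - 2473*(-2420))) = 1/(-6839917 + (872 + 5984660)) = 1/(-6839917 + 5985532) = 1/(-854385) = -1/854385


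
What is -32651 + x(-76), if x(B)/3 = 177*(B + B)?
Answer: -113363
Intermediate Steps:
x(B) = 1062*B (x(B) = 3*(177*(B + B)) = 3*(177*(2*B)) = 3*(354*B) = 1062*B)
-32651 + x(-76) = -32651 + 1062*(-76) = -32651 - 80712 = -113363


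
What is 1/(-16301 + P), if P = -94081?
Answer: -1/110382 ≈ -9.0594e-6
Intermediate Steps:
1/(-16301 + P) = 1/(-16301 - 94081) = 1/(-110382) = -1/110382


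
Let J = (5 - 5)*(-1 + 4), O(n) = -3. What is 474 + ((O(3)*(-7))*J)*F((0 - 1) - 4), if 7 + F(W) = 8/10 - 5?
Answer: 474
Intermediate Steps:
J = 0 (J = 0*3 = 0)
F(W) = -56/5 (F(W) = -7 + (8/10 - 5) = -7 + (8*(⅒) - 5) = -7 + (⅘ - 5) = -7 - 21/5 = -56/5)
474 + ((O(3)*(-7))*J)*F((0 - 1) - 4) = 474 + (-3*(-7)*0)*(-56/5) = 474 + (21*0)*(-56/5) = 474 + 0*(-56/5) = 474 + 0 = 474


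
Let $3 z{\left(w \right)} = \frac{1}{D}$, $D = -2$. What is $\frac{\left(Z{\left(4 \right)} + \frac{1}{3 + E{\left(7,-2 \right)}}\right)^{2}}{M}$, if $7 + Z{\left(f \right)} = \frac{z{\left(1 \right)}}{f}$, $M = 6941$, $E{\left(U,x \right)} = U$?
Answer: $\frac{693889}{99950400} \approx 0.0069423$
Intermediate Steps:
$z{\left(w \right)} = - \frac{1}{6}$ ($z{\left(w \right)} = \frac{1}{3 \left(-2\right)} = \frac{1}{3} \left(- \frac{1}{2}\right) = - \frac{1}{6}$)
$Z{\left(f \right)} = -7 - \frac{1}{6 f}$
$\frac{\left(Z{\left(4 \right)} + \frac{1}{3 + E{\left(7,-2 \right)}}\right)^{2}}{M} = \frac{\left(\left(-7 - \frac{1}{6 \cdot 4}\right) + \frac{1}{3 + 7}\right)^{2}}{6941} = \left(\left(-7 - \frac{1}{24}\right) + \frac{1}{10}\right)^{2} \cdot \frac{1}{6941} = \left(- \frac{169}{24} + \frac{1}{10}\right)^{2} \cdot \frac{1}{6941} = \left(- \frac{833}{120}\right)^{2} \cdot \frac{1}{6941} = \frac{693889}{14400} \cdot \frac{1}{6941} = \frac{693889}{99950400}$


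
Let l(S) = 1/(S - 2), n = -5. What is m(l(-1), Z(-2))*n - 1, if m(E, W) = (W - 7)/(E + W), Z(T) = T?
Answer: -142/7 ≈ -20.286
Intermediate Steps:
l(S) = 1/(-2 + S)
m(E, W) = (-7 + W)/(E + W)
m(l(-1), Z(-2))*n - 1 = ((-7 - 2)/(1/(-2 - 1) - 2))*(-5) - 1 = (-9/(1/(-3) - 2))*(-5) - 1 = (-9/(-⅓ - 2))*(-5) - 1 = (-9/(-7/3))*(-5) - 1 = -3/7*(-9)*(-5) - 1 = (27/7)*(-5) - 1 = -135/7 - 1 = -142/7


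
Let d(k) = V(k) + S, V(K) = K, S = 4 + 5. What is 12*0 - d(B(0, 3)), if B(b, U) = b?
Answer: -9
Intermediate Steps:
S = 9
d(k) = 9 + k (d(k) = k + 9 = 9 + k)
12*0 - d(B(0, 3)) = 12*0 - (9 + 0) = 0 - 1*9 = 0 - 9 = -9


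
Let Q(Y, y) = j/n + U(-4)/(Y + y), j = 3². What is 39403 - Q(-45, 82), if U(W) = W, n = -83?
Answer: 121007278/3071 ≈ 39403.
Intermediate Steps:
j = 9
Q(Y, y) = -9/83 - 4/(Y + y) (Q(Y, y) = 9/(-83) - 4/(Y + y) = 9*(-1/83) - 4/(Y + y) = -9/83 - 4/(Y + y))
39403 - Q(-45, 82) = 39403 - (-332 - 9*(-45) - 9*82)/(83*(-45 + 82)) = 39403 - (-332 + 405 - 738)/(83*37) = 39403 - (-665)/(83*37) = 39403 - 1*(-665/3071) = 39403 + 665/3071 = 121007278/3071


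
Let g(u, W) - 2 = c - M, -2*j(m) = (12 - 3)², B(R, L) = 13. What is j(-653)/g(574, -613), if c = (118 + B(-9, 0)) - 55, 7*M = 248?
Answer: -567/596 ≈ -0.95134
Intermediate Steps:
M = 248/7 (M = (⅐)*248 = 248/7 ≈ 35.429)
c = 76 (c = (118 + 13) - 55 = 131 - 55 = 76)
j(m) = -81/2 (j(m) = -(12 - 3)²/2 = -½*9² = -½*81 = -81/2)
g(u, W) = 298/7 (g(u, W) = 2 + (76 - 1*248/7) = 2 + (76 - 248/7) = 2 + 284/7 = 298/7)
j(-653)/g(574, -613) = -81/(2*298/7) = -81/2*7/298 = -567/596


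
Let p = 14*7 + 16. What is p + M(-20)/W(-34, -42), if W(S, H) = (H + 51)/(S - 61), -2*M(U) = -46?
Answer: -1159/9 ≈ -128.78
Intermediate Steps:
M(U) = 23 (M(U) = -½*(-46) = 23)
p = 114 (p = 98 + 16 = 114)
W(S, H) = (51 + H)/(-61 + S)
p + M(-20)/W(-34, -42) = 114 + 23/(((51 - 42)/(-61 - 34))) = 114 + 23/((9/(-95))) = 114 + 23/((-1/95*9)) = 114 + 23/(-9/95) = 114 + 23*(-95/9) = 114 - 2185/9 = -1159/9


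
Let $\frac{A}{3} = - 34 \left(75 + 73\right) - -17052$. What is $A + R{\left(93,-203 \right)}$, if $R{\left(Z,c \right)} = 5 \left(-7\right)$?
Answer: $36025$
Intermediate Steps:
$R{\left(Z,c \right)} = -35$
$A = 36060$ ($A = 3 \left(- 34 \left(75 + 73\right) - -17052\right) = 3 \left(\left(-34\right) 148 + 17052\right) = 3 \left(-5032 + 17052\right) = 3 \cdot 12020 = 36060$)
$A + R{\left(93,-203 \right)} = 36060 - 35 = 36025$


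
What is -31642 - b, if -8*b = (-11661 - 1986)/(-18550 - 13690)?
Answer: -8161090993/257920 ≈ -31642.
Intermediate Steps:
b = -13647/257920 (b = -(-11661 - 1986)/(8*(-18550 - 13690)) = -(-13647)/(8*(-32240)) = -(-13647)*(-1)/(8*32240) = -1/8*13647/32240 = -13647/257920 ≈ -0.052912)
-31642 - b = -31642 - 1*(-13647/257920) = -31642 + 13647/257920 = -8161090993/257920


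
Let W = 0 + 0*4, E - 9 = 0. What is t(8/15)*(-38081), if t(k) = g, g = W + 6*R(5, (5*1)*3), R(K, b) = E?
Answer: -2056374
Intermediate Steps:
E = 9 (E = 9 + 0 = 9)
R(K, b) = 9
W = 0 (W = 0 + 0 = 0)
g = 54 (g = 0 + 6*9 = 0 + 54 = 54)
t(k) = 54
t(8/15)*(-38081) = 54*(-38081) = -2056374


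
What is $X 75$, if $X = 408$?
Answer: $30600$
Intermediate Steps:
$X 75 = 408 \cdot 75 = 30600$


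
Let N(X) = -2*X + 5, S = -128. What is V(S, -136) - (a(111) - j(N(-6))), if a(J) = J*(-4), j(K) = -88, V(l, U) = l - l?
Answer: 356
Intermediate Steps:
V(l, U) = 0
N(X) = 5 - 2*X
a(J) = -4*J
V(S, -136) - (a(111) - j(N(-6))) = 0 - (-4*111 - 1*(-88)) = 0 - (-444 + 88) = 0 - 1*(-356) = 0 + 356 = 356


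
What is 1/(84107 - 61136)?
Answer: 1/22971 ≈ 4.3533e-5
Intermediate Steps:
1/(84107 - 61136) = 1/22971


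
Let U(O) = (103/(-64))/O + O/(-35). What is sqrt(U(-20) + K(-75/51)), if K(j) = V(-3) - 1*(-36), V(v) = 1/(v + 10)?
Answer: sqrt(11538835)/560 ≈ 6.0659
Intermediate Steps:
V(v) = 1/(10 + v)
K(j) = 253/7 (K(j) = 1/(10 - 3) - 1*(-36) = 1/7 + 36 = 253/7)
U(O) = -103/(64*O) - O/35 (U(O) = (103*(-1/64))/O + O*(-1/35) = -103/(64*O) - O/35)
sqrt(U(-20) + K(-75/51)) = sqrt((-103/64/(-20) - 1/35*(-20)) + 253/7) = sqrt((-103/64*(-1/20) + 4/7) + 253/7) = sqrt((103/1280 + 4/7) + 253/7) = sqrt(5841/8960 + 253/7) = sqrt(329681/8960) = sqrt(11538835)/560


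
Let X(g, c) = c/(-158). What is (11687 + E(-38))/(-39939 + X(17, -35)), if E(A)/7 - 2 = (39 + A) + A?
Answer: -1807836/6310327 ≈ -0.28649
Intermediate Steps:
X(g, c) = -c/158 (X(g, c) = c*(-1/158) = -c/158)
E(A) = 287 + 14*A (E(A) = 14 + 7*((39 + A) + A) = 14 + 7*(39 + 2*A) = 14 + (273 + 14*A) = 287 + 14*A)
(11687 + E(-38))/(-39939 + X(17, -35)) = (11687 + (287 + 14*(-38)))/(-39939 - 1/158*(-35)) = (11687 + (287 - 532))/(-39939 + 35/158) = (11687 - 245)/(-6310327/158) = 11442*(-158/6310327) = -1807836/6310327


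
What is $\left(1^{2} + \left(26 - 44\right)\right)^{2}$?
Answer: $289$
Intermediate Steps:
$\left(1^{2} + \left(26 - 44\right)\right)^{2} = \left(1 + \left(26 - 44\right)\right)^{2} = \left(1 - 18\right)^{2} = \left(-17\right)^{2} = 289$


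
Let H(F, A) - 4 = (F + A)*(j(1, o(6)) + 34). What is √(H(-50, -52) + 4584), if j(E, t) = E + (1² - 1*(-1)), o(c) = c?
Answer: √814 ≈ 28.531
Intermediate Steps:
j(E, t) = 2 + E (j(E, t) = E + (1 + 1) = E + 2 = 2 + E)
H(F, A) = 4 + 37*A + 37*F (H(F, A) = 4 + (F + A)*((2 + 1) + 34) = 4 + (A + F)*(3 + 34) = 4 + (A + F)*37 = 4 + (37*A + 37*F) = 4 + 37*A + 37*F)
√(H(-50, -52) + 4584) = √((4 + 37*(-52) + 37*(-50)) + 4584) = √((4 - 1924 - 1850) + 4584) = √(-3770 + 4584) = √814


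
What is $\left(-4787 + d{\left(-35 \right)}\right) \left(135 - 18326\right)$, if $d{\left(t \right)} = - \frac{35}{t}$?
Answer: $87062126$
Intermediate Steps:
$\left(-4787 + d{\left(-35 \right)}\right) \left(135 - 18326\right) = \left(-4787 - \frac{35}{-35}\right) \left(135 - 18326\right) = \left(-4787 - -1\right) \left(135 - 18326\right) = \left(-4787 + 1\right) \left(-18191\right) = \left(-4786\right) \left(-18191\right) = 87062126$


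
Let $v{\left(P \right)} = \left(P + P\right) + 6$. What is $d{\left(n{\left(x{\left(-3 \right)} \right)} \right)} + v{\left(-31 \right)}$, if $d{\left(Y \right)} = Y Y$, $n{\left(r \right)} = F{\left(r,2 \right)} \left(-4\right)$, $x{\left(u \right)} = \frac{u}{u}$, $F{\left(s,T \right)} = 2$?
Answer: $8$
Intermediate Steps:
$x{\left(u \right)} = 1$
$n{\left(r \right)} = -8$ ($n{\left(r \right)} = 2 \left(-4\right) = -8$)
$d{\left(Y \right)} = Y^{2}$
$v{\left(P \right)} = 6 + 2 P$ ($v{\left(P \right)} = 2 P + 6 = 6 + 2 P$)
$d{\left(n{\left(x{\left(-3 \right)} \right)} \right)} + v{\left(-31 \right)} = \left(-8\right)^{2} + \left(6 + 2 \left(-31\right)\right) = 64 + \left(6 - 62\right) = 64 - 56 = 8$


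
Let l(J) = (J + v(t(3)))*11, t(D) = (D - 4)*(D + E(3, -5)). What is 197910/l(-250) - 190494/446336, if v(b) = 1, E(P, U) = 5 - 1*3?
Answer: -122391351/1683904 ≈ -72.683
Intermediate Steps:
E(P, U) = 2 (E(P, U) = 5 - 3 = 2)
t(D) = (-4 + D)*(2 + D) (t(D) = (D - 4)*(D + 2) = (-4 + D)*(2 + D))
l(J) = 11 + 11*J (l(J) = (J + 1)*11 = (1 + J)*11 = 11 + 11*J)
197910/l(-250) - 190494/446336 = 197910/(11 + 11*(-250)) - 190494/446336 = 197910/(11 - 2750) - 190494*1/446336 = 197910/(-2739) - 95247/223168 = 197910*(-1/2739) - 95247/223168 = -65970/913 - 95247/223168 = -122391351/1683904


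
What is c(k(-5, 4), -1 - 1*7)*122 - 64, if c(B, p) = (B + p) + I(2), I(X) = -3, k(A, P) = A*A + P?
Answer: 2132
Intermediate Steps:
k(A, P) = P + A² (k(A, P) = A² + P = P + A²)
c(B, p) = -3 + B + p (c(B, p) = (B + p) - 3 = -3 + B + p)
c(k(-5, 4), -1 - 1*7)*122 - 64 = (-3 + (4 + (-5)²) + (-1 - 1*7))*122 - 64 = (-3 + (4 + 25) + (-1 - 7))*122 - 64 = (-3 + 29 - 8)*122 - 64 = 18*122 - 64 = 2196 - 64 = 2132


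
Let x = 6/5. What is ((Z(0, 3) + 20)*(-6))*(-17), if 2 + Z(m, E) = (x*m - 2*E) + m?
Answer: 1224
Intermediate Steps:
x = 6/5 (x = 6*(1/5) = 6/5 ≈ 1.2000)
Z(m, E) = -2 - 2*E + 11*m/5 (Z(m, E) = -2 + ((6*m/5 - 2*E) + m) = -2 + ((-2*E + 6*m/5) + m) = -2 + (-2*E + 11*m/5) = -2 - 2*E + 11*m/5)
((Z(0, 3) + 20)*(-6))*(-17) = (((-2 - 2*3 + (11/5)*0) + 20)*(-6))*(-17) = (((-2 - 6 + 0) + 20)*(-6))*(-17) = ((-8 + 20)*(-6))*(-17) = (12*(-6))*(-17) = -72*(-17) = 1224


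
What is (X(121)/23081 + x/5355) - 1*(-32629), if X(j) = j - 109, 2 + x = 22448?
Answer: 448157990809/13733195 ≈ 32633.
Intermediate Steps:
x = 22446 (x = -2 + 22448 = 22446)
X(j) = -109 + j
(X(121)/23081 + x/5355) - 1*(-32629) = ((-109 + 121)/23081 + 22446/5355) - 1*(-32629) = (12*(1/23081) + 22446*(1/5355)) + 32629 = (12/23081 + 2494/595) + 32629 = 57571154/13733195 + 32629 = 448157990809/13733195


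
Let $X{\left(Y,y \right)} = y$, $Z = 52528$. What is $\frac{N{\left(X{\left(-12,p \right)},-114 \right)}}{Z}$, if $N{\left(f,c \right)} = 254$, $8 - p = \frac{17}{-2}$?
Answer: $\frac{127}{26264} \approx 0.0048355$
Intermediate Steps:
$p = \frac{33}{2}$ ($p = 8 - \frac{17}{-2} = 8 - 17 \left(- \frac{1}{2}\right) = 8 - - \frac{17}{2} = 8 + \frac{17}{2} = \frac{33}{2} \approx 16.5$)
$\frac{N{\left(X{\left(-12,p \right)},-114 \right)}}{Z} = \frac{254}{52528} = 254 \cdot \frac{1}{52528} = \frac{127}{26264}$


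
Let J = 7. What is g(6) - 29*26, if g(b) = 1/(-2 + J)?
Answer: -3769/5 ≈ -753.80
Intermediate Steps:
g(b) = ⅕ (g(b) = 1/(-2 + 7) = 1/5 = ⅕)
g(6) - 29*26 = ⅕ - 29*26 = ⅕ - 754 = -3769/5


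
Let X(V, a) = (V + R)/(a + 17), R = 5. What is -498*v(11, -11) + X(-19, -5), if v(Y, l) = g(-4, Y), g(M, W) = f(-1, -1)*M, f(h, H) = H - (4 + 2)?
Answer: -83671/6 ≈ -13945.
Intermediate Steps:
f(h, H) = -6 + H (f(h, H) = H - 1*6 = H - 6 = -6 + H)
g(M, W) = -7*M (g(M, W) = (-6 - 1)*M = -7*M)
X(V, a) = (5 + V)/(17 + a) (X(V, a) = (V + 5)/(a + 17) = (5 + V)/(17 + a))
v(Y, l) = 28 (v(Y, l) = -7*(-4) = 28)
-498*v(11, -11) + X(-19, -5) = -498*28 + (5 - 19)/(17 - 5) = -13944 - 14/12 = -13944 + (1/12)*(-14) = -13944 - 7/6 = -83671/6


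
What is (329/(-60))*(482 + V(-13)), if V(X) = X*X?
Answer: -71393/20 ≈ -3569.6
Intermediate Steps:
V(X) = X²
(329/(-60))*(482 + V(-13)) = (329/(-60))*(482 + (-13)²) = (329*(-1/60))*(482 + 169) = -329/60*651 = -71393/20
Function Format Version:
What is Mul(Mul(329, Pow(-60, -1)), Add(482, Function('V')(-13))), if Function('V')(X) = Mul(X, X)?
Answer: Rational(-71393, 20) ≈ -3569.6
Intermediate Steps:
Function('V')(X) = Pow(X, 2)
Mul(Mul(329, Pow(-60, -1)), Add(482, Function('V')(-13))) = Mul(Mul(329, Pow(-60, -1)), Add(482, Pow(-13, 2))) = Mul(Mul(329, Rational(-1, 60)), Add(482, 169)) = Mul(Rational(-329, 60), 651) = Rational(-71393, 20)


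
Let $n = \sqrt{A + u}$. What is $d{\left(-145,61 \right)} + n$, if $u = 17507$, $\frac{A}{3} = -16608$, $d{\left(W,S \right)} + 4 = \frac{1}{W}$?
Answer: $- \frac{581}{145} + i \sqrt{32317} \approx -4.0069 + 179.77 i$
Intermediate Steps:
$d{\left(W,S \right)} = -4 + \frac{1}{W}$
$A = -49824$ ($A = 3 \left(-16608\right) = -49824$)
$n = i \sqrt{32317}$ ($n = \sqrt{-49824 + 17507} = \sqrt{-32317} = i \sqrt{32317} \approx 179.77 i$)
$d{\left(-145,61 \right)} + n = \left(-4 + \frac{1}{-145}\right) + i \sqrt{32317} = \left(-4 - \frac{1}{145}\right) + i \sqrt{32317} = - \frac{581}{145} + i \sqrt{32317}$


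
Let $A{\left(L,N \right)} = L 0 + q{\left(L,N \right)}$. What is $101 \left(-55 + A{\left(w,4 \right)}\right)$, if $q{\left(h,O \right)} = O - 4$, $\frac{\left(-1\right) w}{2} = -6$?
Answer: $-5555$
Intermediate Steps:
$w = 12$ ($w = \left(-2\right) \left(-6\right) = 12$)
$q{\left(h,O \right)} = -4 + O$
$A{\left(L,N \right)} = -4 + N$ ($A{\left(L,N \right)} = L 0 + \left(-4 + N\right) = 0 + \left(-4 + N\right) = -4 + N$)
$101 \left(-55 + A{\left(w,4 \right)}\right) = 101 \left(-55 + \left(-4 + 4\right)\right) = 101 \left(-55 + 0\right) = 101 \left(-55\right) = -5555$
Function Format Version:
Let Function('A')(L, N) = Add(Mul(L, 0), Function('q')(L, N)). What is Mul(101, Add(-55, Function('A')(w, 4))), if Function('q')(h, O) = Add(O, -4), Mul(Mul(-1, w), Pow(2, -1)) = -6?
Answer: -5555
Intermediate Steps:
w = 12 (w = Mul(-2, -6) = 12)
Function('q')(h, O) = Add(-4, O)
Function('A')(L, N) = Add(-4, N) (Function('A')(L, N) = Add(Mul(L, 0), Add(-4, N)) = Add(0, Add(-4, N)) = Add(-4, N))
Mul(101, Add(-55, Function('A')(w, 4))) = Mul(101, Add(-55, Add(-4, 4))) = Mul(101, Add(-55, 0)) = Mul(101, -55) = -5555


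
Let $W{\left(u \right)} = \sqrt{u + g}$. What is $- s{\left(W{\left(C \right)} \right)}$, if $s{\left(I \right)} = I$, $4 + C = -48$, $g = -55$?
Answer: $- i \sqrt{107} \approx - 10.344 i$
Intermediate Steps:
$C = -52$ ($C = -4 - 48 = -52$)
$W{\left(u \right)} = \sqrt{-55 + u}$ ($W{\left(u \right)} = \sqrt{u - 55} = \sqrt{-55 + u}$)
$- s{\left(W{\left(C \right)} \right)} = - \sqrt{-55 - 52} = - \sqrt{-107} = - i \sqrt{107}$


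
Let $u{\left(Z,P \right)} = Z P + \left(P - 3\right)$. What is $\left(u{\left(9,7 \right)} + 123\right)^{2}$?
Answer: $36100$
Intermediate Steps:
$u{\left(Z,P \right)} = -3 + P + P Z$ ($u{\left(Z,P \right)} = P Z + \left(P - 3\right) = P Z + \left(-3 + P\right) = -3 + P + P Z$)
$\left(u{\left(9,7 \right)} + 123\right)^{2} = \left(\left(-3 + 7 + 7 \cdot 9\right) + 123\right)^{2} = \left(\left(-3 + 7 + 63\right) + 123\right)^{2} = \left(67 + 123\right)^{2} = 190^{2} = 36100$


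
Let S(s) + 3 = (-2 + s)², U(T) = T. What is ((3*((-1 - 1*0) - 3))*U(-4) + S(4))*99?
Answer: 4851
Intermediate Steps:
S(s) = -3 + (-2 + s)²
((3*((-1 - 1*0) - 3))*U(-4) + S(4))*99 = ((3*((-1 - 1*0) - 3))*(-4) + (-3 + (-2 + 4)²))*99 = ((3*((-1 + 0) - 3))*(-4) + (-3 + 2²))*99 = ((3*(-1 - 3))*(-4) + (-3 + 4))*99 = ((3*(-4))*(-4) + 1)*99 = (-12*(-4) + 1)*99 = (48 + 1)*99 = 49*99 = 4851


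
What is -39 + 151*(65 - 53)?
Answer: 1773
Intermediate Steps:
-39 + 151*(65 - 53) = -39 + 151*12 = -39 + 1812 = 1773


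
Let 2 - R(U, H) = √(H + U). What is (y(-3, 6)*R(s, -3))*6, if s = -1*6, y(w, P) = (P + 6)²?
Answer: 1728 - 2592*I ≈ 1728.0 - 2592.0*I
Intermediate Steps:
y(w, P) = (6 + P)²
s = -6
R(U, H) = 2 - √(H + U)
(y(-3, 6)*R(s, -3))*6 = ((6 + 6)²*(2 - √(-3 - 6)))*6 = (12²*(2 - √(-9)))*6 = (144*(2 - 3*I))*6 = (288 - 432*I)*6 = 1728 - 2592*I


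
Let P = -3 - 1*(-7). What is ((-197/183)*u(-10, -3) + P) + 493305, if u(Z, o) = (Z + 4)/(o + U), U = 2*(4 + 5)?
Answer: 451378129/915 ≈ 4.9331e+5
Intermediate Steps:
U = 18 (U = 2*9 = 18)
P = 4 (P = -3 + 7 = 4)
u(Z, o) = (4 + Z)/(18 + o) (u(Z, o) = (Z + 4)/(o + 18) = (4 + Z)/(18 + o))
((-197/183)*u(-10, -3) + P) + 493305 = ((-197/183)*((4 - 10)/(18 - 3)) + 4) + 493305 = ((-197*1/183)*(-6/15) + 4) + 493305 = (-197*(-6)/2745 + 4) + 493305 = (-197/183*(-⅖) + 4) + 493305 = (394/915 + 4) + 493305 = 4054/915 + 493305 = 451378129/915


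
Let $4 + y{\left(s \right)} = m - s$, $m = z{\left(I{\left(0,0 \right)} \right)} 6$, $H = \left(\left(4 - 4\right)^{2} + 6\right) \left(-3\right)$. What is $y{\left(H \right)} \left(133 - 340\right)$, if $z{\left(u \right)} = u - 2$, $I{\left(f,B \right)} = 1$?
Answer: $-1656$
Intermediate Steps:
$z{\left(u \right)} = -2 + u$
$H = -18$ ($H = \left(0^{2} + 6\right) \left(-3\right) = \left(0 + 6\right) \left(-3\right) = 6 \left(-3\right) = -18$)
$m = -6$ ($m = \left(-2 + 1\right) 6 = \left(-1\right) 6 = -6$)
$y{\left(s \right)} = -10 - s$ ($y{\left(s \right)} = -4 - \left(6 + s\right) = -10 - s$)
$y{\left(H \right)} \left(133 - 340\right) = \left(-10 - -18\right) \left(133 - 340\right) = \left(-10 + 18\right) \left(-207\right) = 8 \left(-207\right) = -1656$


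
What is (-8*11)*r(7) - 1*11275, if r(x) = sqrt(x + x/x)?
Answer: -11275 - 176*sqrt(2) ≈ -11524.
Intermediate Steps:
r(x) = sqrt(1 + x) (r(x) = sqrt(x + 1) = sqrt(1 + x))
(-8*11)*r(7) - 1*11275 = (-8*11)*sqrt(1 + 7) - 1*11275 = -176*sqrt(2) - 11275 = -11275 - 176*sqrt(2)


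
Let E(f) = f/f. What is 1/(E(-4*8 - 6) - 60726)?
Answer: -1/60725 ≈ -1.6468e-5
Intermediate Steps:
E(f) = 1
1/(E(-4*8 - 6) - 60726) = 1/(1 - 60726) = 1/(-60725) = -1/60725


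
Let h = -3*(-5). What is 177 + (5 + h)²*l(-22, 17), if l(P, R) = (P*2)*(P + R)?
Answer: 88177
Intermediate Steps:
l(P, R) = 2*P*(P + R) (l(P, R) = (2*P)*(P + R) = 2*P*(P + R))
h = 15
177 + (5 + h)²*l(-22, 17) = 177 + (5 + 15)²*(2*(-22)*(-22 + 17)) = 177 + 20²*(2*(-22)*(-5)) = 177 + 400*220 = 177 + 88000 = 88177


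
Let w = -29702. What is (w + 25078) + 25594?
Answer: 20970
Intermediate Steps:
(w + 25078) + 25594 = (-29702 + 25078) + 25594 = -4624 + 25594 = 20970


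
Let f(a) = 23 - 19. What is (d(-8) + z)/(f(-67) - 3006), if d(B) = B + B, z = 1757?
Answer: -1741/3002 ≈ -0.57995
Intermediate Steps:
f(a) = 4
d(B) = 2*B
(d(-8) + z)/(f(-67) - 3006) = (2*(-8) + 1757)/(4 - 3006) = (-16 + 1757)/(-3002) = 1741*(-1/3002) = -1741/3002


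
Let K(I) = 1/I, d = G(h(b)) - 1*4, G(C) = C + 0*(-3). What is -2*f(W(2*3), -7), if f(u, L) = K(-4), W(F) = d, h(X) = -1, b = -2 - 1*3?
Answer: 1/2 ≈ 0.50000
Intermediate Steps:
b = -5 (b = -2 - 3 = -5)
G(C) = C (G(C) = C + 0 = C)
d = -5 (d = -1 - 1*4 = -1 - 4 = -5)
W(F) = -5
K(I) = 1/I
f(u, L) = -1/4 (f(u, L) = 1/(-4) = -1/4)
-2*f(W(2*3), -7) = -2*(-1/4) = 1/2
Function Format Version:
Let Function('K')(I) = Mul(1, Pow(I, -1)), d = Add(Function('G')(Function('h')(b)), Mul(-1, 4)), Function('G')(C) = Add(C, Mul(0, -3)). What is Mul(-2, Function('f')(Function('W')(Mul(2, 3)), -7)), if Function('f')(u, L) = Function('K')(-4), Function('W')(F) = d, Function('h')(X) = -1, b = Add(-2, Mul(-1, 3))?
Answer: Rational(1, 2) ≈ 0.50000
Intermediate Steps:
b = -5 (b = Add(-2, -3) = -5)
Function('G')(C) = C (Function('G')(C) = Add(C, 0) = C)
d = -5 (d = Add(-1, Mul(-1, 4)) = Add(-1, -4) = -5)
Function('W')(F) = -5
Function('K')(I) = Pow(I, -1)
Function('f')(u, L) = Rational(-1, 4) (Function('f')(u, L) = Pow(-4, -1) = Rational(-1, 4))
Mul(-2, Function('f')(Function('W')(Mul(2, 3)), -7)) = Mul(-2, Rational(-1, 4)) = Rational(1, 2)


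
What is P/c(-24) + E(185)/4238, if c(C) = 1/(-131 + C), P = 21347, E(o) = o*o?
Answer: -14022596605/4238 ≈ -3.3088e+6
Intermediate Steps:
E(o) = o²
P/c(-24) + E(185)/4238 = 21347/(1/(-131 - 24)) + 185²/4238 = 21347/(1/(-155)) + 34225*(1/4238) = 21347/(-1/155) + 34225/4238 = 21347*(-155) + 34225/4238 = -3308785 + 34225/4238 = -14022596605/4238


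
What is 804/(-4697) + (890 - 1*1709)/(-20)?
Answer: 3830763/93940 ≈ 40.779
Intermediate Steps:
804/(-4697) + (890 - 1*1709)/(-20) = 804*(-1/4697) + (890 - 1709)*(-1/20) = -804/4697 - 819*(-1/20) = -804/4697 + 819/20 = 3830763/93940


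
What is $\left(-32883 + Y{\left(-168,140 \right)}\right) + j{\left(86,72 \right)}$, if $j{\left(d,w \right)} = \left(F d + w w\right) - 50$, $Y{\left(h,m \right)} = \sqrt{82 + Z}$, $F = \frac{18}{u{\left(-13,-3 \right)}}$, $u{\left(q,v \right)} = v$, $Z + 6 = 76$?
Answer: $-28265 + 2 \sqrt{38} \approx -28253.0$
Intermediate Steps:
$Z = 70$ ($Z = -6 + 76 = 70$)
$F = -6$ ($F = \frac{18}{-3} = 18 \left(- \frac{1}{3}\right) = -6$)
$Y{\left(h,m \right)} = 2 \sqrt{38}$ ($Y{\left(h,m \right)} = \sqrt{82 + 70} = \sqrt{152} = 2 \sqrt{38}$)
$j{\left(d,w \right)} = -50 + w^{2} - 6 d$ ($j{\left(d,w \right)} = \left(- 6 d + w w\right) - 50 = \left(- 6 d + w^{2}\right) - 50 = \left(w^{2} - 6 d\right) - 50 = -50 + w^{2} - 6 d$)
$\left(-32883 + Y{\left(-168,140 \right)}\right) + j{\left(86,72 \right)} = \left(-32883 + 2 \sqrt{38}\right) - \left(566 - 5184\right) = \left(-32883 + 2 \sqrt{38}\right) - -4618 = \left(-32883 + 2 \sqrt{38}\right) + 4618 = -28265 + 2 \sqrt{38}$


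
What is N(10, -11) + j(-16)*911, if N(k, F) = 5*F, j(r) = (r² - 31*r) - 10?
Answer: 675907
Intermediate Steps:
j(r) = -10 + r² - 31*r
N(10, -11) + j(-16)*911 = 5*(-11) + (-10 + (-16)² - 31*(-16))*911 = -55 + (-10 + 256 + 496)*911 = -55 + 742*911 = -55 + 675962 = 675907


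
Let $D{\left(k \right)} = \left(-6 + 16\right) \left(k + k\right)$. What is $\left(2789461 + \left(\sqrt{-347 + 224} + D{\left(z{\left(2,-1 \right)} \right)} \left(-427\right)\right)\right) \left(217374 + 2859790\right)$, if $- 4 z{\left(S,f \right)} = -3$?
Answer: $8563919733184 + 3077164 i \sqrt{123} \approx 8.5639 \cdot 10^{12} + 3.4127 \cdot 10^{7} i$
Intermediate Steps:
$z{\left(S,f \right)} = \frac{3}{4}$ ($z{\left(S,f \right)} = \left(- \frac{1}{4}\right) \left(-3\right) = \frac{3}{4}$)
$D{\left(k \right)} = 20 k$ ($D{\left(k \right)} = 10 \cdot 2 k = 20 k$)
$\left(2789461 + \left(\sqrt{-347 + 224} + D{\left(z{\left(2,-1 \right)} \right)} \left(-427\right)\right)\right) \left(217374 + 2859790\right) = \left(2789461 + \left(\sqrt{-347 + 224} + 20 \cdot \frac{3}{4} \left(-427\right)\right)\right) \left(217374 + 2859790\right) = \left(2789461 + \left(\sqrt{-123} + 15 \left(-427\right)\right)\right) 3077164 = \left(2789461 - \left(6405 - i \sqrt{123}\right)\right) 3077164 = \left(2783056 + i \sqrt{123}\right) 3077164 = 8563919733184 + 3077164 i \sqrt{123}$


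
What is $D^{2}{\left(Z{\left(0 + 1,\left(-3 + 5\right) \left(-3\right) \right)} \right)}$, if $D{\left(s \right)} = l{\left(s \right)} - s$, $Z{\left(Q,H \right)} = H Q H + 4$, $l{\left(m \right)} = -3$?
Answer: $1849$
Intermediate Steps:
$Z{\left(Q,H \right)} = 4 + Q H^{2}$ ($Z{\left(Q,H \right)} = Q H^{2} + 4 = 4 + Q H^{2}$)
$D{\left(s \right)} = -3 - s$
$D^{2}{\left(Z{\left(0 + 1,\left(-3 + 5\right) \left(-3\right) \right)} \right)} = \left(-3 - \left(4 + \left(0 + 1\right) \left(\left(-3 + 5\right) \left(-3\right)\right)^{2}\right)\right)^{2} = \left(-3 - \left(4 + 1 \left(2 \left(-3\right)\right)^{2}\right)\right)^{2} = \left(-3 - \left(4 + 1 \left(-6\right)^{2}\right)\right)^{2} = \left(-3 - \left(4 + 1 \cdot 36\right)\right)^{2} = \left(-3 - \left(4 + 36\right)\right)^{2} = \left(-3 - 40\right)^{2} = \left(-43\right)^{2} = 1849$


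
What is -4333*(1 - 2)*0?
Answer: 0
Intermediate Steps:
-4333*(1 - 2)*0 = -(-4333)*0 = -4333*0 = 0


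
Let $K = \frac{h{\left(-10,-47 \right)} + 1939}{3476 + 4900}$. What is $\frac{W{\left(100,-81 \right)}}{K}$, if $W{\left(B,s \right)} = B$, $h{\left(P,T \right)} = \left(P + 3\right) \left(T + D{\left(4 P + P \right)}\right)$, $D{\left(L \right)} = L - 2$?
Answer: $\frac{104700}{329} \approx 318.24$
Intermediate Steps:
$D{\left(L \right)} = -2 + L$ ($D{\left(L \right)} = L - 2 = -2 + L$)
$h{\left(P,T \right)} = \left(3 + P\right) \left(-2 + T + 5 P\right)$ ($h{\left(P,T \right)} = \left(P + 3\right) \left(T + \left(-2 + \left(4 P + P\right)\right)\right) = \left(3 + P\right) \left(T + \left(-2 + 5 P\right)\right) = \left(3 + P\right) \left(-2 + T + 5 P\right)$)
$K = \frac{329}{1047}$ ($K = \frac{\left(-6 + 3 \left(-47\right) + 5 \left(-10\right)^{2} + 13 \left(-10\right) - -470\right) + 1939}{3476 + 4900} = \frac{\left(-6 - 141 + 5 \cdot 100 - 130 + 470\right) + 1939}{8376} = \left(\left(-6 - 141 + 500 - 130 + 470\right) + 1939\right) \frac{1}{8376} = \left(693 + 1939\right) \frac{1}{8376} = 2632 \cdot \frac{1}{8376} = \frac{329}{1047} \approx 0.31423$)
$\frac{W{\left(100,-81 \right)}}{K} = \frac{100}{\frac{329}{1047}} = 100 \cdot \frac{1047}{329} = \frac{104700}{329}$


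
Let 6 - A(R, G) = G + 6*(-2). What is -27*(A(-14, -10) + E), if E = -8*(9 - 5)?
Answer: 108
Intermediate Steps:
E = -32 (E = -8*4 = -32)
A(R, G) = 18 - G (A(R, G) = 6 - (G + 6*(-2)) = 6 - (G - 12) = 6 - (-12 + G) = 6 + (12 - G) = 18 - G)
-27*(A(-14, -10) + E) = -27*((18 - 1*(-10)) - 32) = -27*((18 + 10) - 32) = -27*(28 - 32) = -27*(-4) = 108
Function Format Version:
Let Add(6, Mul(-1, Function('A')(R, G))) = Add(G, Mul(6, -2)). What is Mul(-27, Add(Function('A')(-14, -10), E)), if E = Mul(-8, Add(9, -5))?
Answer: 108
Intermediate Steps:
E = -32 (E = Mul(-8, 4) = -32)
Function('A')(R, G) = Add(18, Mul(-1, G)) (Function('A')(R, G) = Add(6, Mul(-1, Add(G, Mul(6, -2)))) = Add(6, Mul(-1, Add(G, -12))) = Add(6, Mul(-1, Add(-12, G))) = Add(6, Add(12, Mul(-1, G))) = Add(18, Mul(-1, G)))
Mul(-27, Add(Function('A')(-14, -10), E)) = Mul(-27, Add(Add(18, Mul(-1, -10)), -32)) = Mul(-27, Add(Add(18, 10), -32)) = Mul(-27, Add(28, -32)) = Mul(-27, -4) = 108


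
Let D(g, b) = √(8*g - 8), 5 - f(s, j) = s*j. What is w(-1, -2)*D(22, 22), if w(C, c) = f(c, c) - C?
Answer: 4*√42 ≈ 25.923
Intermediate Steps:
f(s, j) = 5 - j*s (f(s, j) = 5 - s*j = 5 - j*s)
D(g, b) = √(-8 + 8*g)
w(C, c) = 5 - C - c² (w(C, c) = (5 - c*c) - C = (5 - c²) - C = 5 - C - c²)
w(-1, -2)*D(22, 22) = (5 - 1*(-1) - 1*(-2)²)*(2*√(-2 + 2*22)) = (5 + 1 - 1*4)*(2*√(-2 + 44)) = (5 + 1 - 4)*(2*√42) = 2*(2*√42) = 4*√42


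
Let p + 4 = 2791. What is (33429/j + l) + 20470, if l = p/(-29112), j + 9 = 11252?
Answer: 2233633364109/109102072 ≈ 20473.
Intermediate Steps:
p = 2787 (p = -4 + 2791 = 2787)
j = 11243 (j = -9 + 11252 = 11243)
l = -929/9704 (l = 2787/(-29112) = 2787*(-1/29112) = -929/9704 ≈ -0.095734)
(33429/j + l) + 20470 = (33429/11243 - 929/9704) + 20470 = 313950269/109102072 + 20470 = 2233633364109/109102072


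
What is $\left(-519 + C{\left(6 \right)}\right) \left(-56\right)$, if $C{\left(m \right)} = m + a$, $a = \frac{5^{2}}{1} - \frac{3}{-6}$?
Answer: $27300$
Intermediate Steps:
$a = \frac{51}{2}$ ($a = 25 \cdot 1 - - \frac{1}{2} = 25 + \frac{1}{2} = \frac{51}{2} \approx 25.5$)
$C{\left(m \right)} = \frac{51}{2} + m$ ($C{\left(m \right)} = m + \frac{51}{2} = \frac{51}{2} + m$)
$\left(-519 + C{\left(6 \right)}\right) \left(-56\right) = \left(-519 + \left(\frac{51}{2} + 6\right)\right) \left(-56\right) = \left(-519 + \frac{63}{2}\right) \left(-56\right) = \left(- \frac{975}{2}\right) \left(-56\right) = 27300$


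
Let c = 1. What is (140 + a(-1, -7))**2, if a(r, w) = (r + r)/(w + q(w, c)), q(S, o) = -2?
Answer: 1592644/81 ≈ 19662.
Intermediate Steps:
a(r, w) = 2*r/(-2 + w) (a(r, w) = (r + r)/(w - 2) = (2*r)/(-2 + w) = 2*r/(-2 + w))
(140 + a(-1, -7))**2 = (140 + 2*(-1)/(-2 - 7))**2 = (140 + 2*(-1)/(-9))**2 = (140 + 2*(-1)*(-1/9))**2 = (140 + 2/9)**2 = (1262/9)**2 = 1592644/81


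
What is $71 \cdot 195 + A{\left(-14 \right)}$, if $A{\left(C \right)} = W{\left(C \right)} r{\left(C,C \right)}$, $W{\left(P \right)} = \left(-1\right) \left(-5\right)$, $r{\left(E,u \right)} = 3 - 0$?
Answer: $13860$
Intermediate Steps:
$r{\left(E,u \right)} = 3$ ($r{\left(E,u \right)} = 3 + 0 = 3$)
$W{\left(P \right)} = 5$
$A{\left(C \right)} = 15$ ($A{\left(C \right)} = 5 \cdot 3 = 15$)
$71 \cdot 195 + A{\left(-14 \right)} = 71 \cdot 195 + 15 = 13845 + 15 = 13860$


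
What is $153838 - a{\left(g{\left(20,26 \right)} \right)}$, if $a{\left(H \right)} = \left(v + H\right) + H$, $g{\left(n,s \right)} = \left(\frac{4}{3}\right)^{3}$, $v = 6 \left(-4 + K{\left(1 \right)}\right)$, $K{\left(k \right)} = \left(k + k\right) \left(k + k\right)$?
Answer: $\frac{4153498}{27} \approx 1.5383 \cdot 10^{5}$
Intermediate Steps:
$K{\left(k \right)} = 4 k^{2}$ ($K{\left(k \right)} = 2 k 2 k = 4 k^{2}$)
$v = 0$ ($v = 6 \left(-4 + 4 \cdot 1^{2}\right) = 6 \left(-4 + 4 \cdot 1\right) = 6 \left(-4 + 4\right) = 6 \cdot 0 = 0$)
$g{\left(n,s \right)} = \frac{64}{27}$ ($g{\left(n,s \right)} = \left(4 \cdot \frac{1}{3}\right)^{3} = \left(\frac{4}{3}\right)^{3} = \frac{64}{27}$)
$a{\left(H \right)} = 2 H$ ($a{\left(H \right)} = \left(0 + H\right) + H = H + H = 2 H$)
$153838 - a{\left(g{\left(20,26 \right)} \right)} = 153838 - 2 \cdot \frac{64}{27} = 153838 - \frac{128}{27} = \frac{4153498}{27}$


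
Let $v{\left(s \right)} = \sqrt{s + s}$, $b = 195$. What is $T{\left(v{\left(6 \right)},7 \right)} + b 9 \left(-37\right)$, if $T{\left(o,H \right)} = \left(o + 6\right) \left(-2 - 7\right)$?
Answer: $-64989 - 18 \sqrt{3} \approx -65020.0$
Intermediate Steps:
$v{\left(s \right)} = \sqrt{2} \sqrt{s}$ ($v{\left(s \right)} = \sqrt{2 s} = \sqrt{2} \sqrt{s}$)
$T{\left(o,H \right)} = -54 - 9 o$ ($T{\left(o,H \right)} = \left(6 + o\right) \left(-9\right) = -54 - 9 o$)
$T{\left(v{\left(6 \right)},7 \right)} + b 9 \left(-37\right) = \left(-54 - 9 \sqrt{2} \sqrt{6}\right) + 195 \cdot 9 \left(-37\right) = \left(-54 - 9 \cdot 2 \sqrt{3}\right) + 195 \left(-333\right) = \left(-54 - 18 \sqrt{3}\right) - 64935 = -64989 - 18 \sqrt{3}$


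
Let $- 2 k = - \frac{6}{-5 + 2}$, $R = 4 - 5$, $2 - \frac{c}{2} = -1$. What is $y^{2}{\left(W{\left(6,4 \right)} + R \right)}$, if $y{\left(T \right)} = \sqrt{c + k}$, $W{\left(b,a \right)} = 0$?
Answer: $5$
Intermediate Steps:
$c = 6$ ($c = 4 - -2 = 4 + 2 = 6$)
$R = -1$ ($R = 4 - 5 = -1$)
$k = -1$ ($k = - \frac{\left(-6\right) \frac{1}{-5 + 2}}{2} = - \frac{\left(-6\right) \frac{1}{-3}}{2} = - \frac{\left(-6\right) \left(- \frac{1}{3}\right)}{2} = \left(- \frac{1}{2}\right) 2 = -1$)
$y{\left(T \right)} = \sqrt{5}$ ($y{\left(T \right)} = \sqrt{6 - 1} = \sqrt{5}$)
$y^{2}{\left(W{\left(6,4 \right)} + R \right)} = \left(\sqrt{5}\right)^{2} = 5$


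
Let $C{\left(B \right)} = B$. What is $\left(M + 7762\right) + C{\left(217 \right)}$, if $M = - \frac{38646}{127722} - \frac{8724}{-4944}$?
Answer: $\frac{69990598833}{8770244} \approx 7980.5$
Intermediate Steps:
$M = \frac{12821957}{8770244}$ ($M = \left(-38646\right) \frac{1}{127722} - - \frac{727}{412} = - \frac{6441}{21287} + \frac{727}{412} = \frac{12821957}{8770244} \approx 1.462$)
$\left(M + 7762\right) + C{\left(217 \right)} = \left(\frac{12821957}{8770244} + 7762\right) + 217 = \frac{68087455885}{8770244} + 217 = \frac{69990598833}{8770244}$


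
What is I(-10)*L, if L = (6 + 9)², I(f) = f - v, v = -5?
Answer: -1125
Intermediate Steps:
I(f) = 5 + f (I(f) = f - 1*(-5) = f + 5 = 5 + f)
L = 225 (L = 15² = 225)
I(-10)*L = (5 - 10)*225 = -5*225 = -1125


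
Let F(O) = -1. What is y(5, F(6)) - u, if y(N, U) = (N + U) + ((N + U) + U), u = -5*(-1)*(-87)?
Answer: 442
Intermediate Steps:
u = -435 (u = 5*(-87) = -435)
y(N, U) = 2*N + 3*U (y(N, U) = (N + U) + (N + 2*U) = 2*N + 3*U)
y(5, F(6)) - u = (2*5 + 3*(-1)) - 1*(-435) = (10 - 3) + 435 = 7 + 435 = 442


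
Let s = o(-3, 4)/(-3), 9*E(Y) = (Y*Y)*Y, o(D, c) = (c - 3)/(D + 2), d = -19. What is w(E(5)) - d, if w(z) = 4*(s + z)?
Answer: 683/9 ≈ 75.889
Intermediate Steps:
o(D, c) = (-3 + c)/(2 + D)
E(Y) = Y³/9 (E(Y) = ((Y*Y)*Y)/9 = (Y²*Y)/9 = Y³/9)
s = ⅓ (s = ((-3 + 4)/(2 - 3))/(-3) = (1/(-1))*(-⅓) = -1*1*(-⅓) = -1*(-⅓) = ⅓ ≈ 0.33333)
w(z) = 4/3 + 4*z (w(z) = 4*(⅓ + z) = 4/3 + 4*z)
w(E(5)) - d = (4/3 + 4*((⅑)*5³)) - 1*(-19) = (4/3 + 4*((⅑)*125)) + 19 = (4/3 + 4*(125/9)) + 19 = (4/3 + 500/9) + 19 = 512/9 + 19 = 683/9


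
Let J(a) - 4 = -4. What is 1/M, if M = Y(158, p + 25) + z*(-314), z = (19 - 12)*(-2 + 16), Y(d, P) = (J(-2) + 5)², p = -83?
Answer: -1/30747 ≈ -3.2523e-5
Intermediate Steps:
J(a) = 0 (J(a) = 4 - 4 = 0)
Y(d, P) = 25 (Y(d, P) = (0 + 5)² = 5² = 25)
z = 98 (z = 7*14 = 98)
M = -30747 (M = 25 + 98*(-314) = 25 - 30772 = -30747)
1/M = 1/(-30747) = -1/30747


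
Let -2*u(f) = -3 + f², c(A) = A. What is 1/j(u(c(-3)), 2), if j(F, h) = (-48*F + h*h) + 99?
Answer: 1/247 ≈ 0.0040486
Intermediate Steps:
u(f) = 3/2 - f²/2 (u(f) = -(-3 + f²)/2 = 3/2 - f²/2)
j(F, h) = 99 + h² - 48*F (j(F, h) = (-48*F + h²) + 99 = (h² - 48*F) + 99 = 99 + h² - 48*F)
1/j(u(c(-3)), 2) = 1/(99 + 2² - 48*(3/2 - ½*(-3)²)) = 1/(99 + 4 - 48*(3/2 - ½*9)) = 1/(99 + 4 - 48*(3/2 - 9/2)) = 1/(99 + 4 - 48*(-3)) = 1/(99 + 4 + 144) = 1/247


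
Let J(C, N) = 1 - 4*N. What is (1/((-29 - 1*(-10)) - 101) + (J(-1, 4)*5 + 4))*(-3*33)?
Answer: 281193/40 ≈ 7029.8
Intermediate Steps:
(1/((-29 - 1*(-10)) - 101) + (J(-1, 4)*5 + 4))*(-3*33) = (1/((-29 - 1*(-10)) - 101) + ((1 - 4*4)*5 + 4))*(-3*33) = (1/((-29 + 10) - 101) + ((1 - 16)*5 + 4))*(-99) = (1/(-19 - 101) + (-15*5 + 4))*(-99) = (1/(-120) + (-75 + 4))*(-99) = (-1/120 - 71)*(-99) = -8521/120*(-99) = 281193/40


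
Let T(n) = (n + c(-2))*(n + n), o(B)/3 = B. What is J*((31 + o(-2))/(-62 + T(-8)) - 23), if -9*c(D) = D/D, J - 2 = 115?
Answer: -323037/122 ≈ -2647.8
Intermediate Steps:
J = 117 (J = 2 + 115 = 117)
c(D) = -1/9 (c(D) = -D/(9*D) = -1/9*1 = -1/9)
o(B) = 3*B
T(n) = 2*n*(-1/9 + n) (T(n) = (n - 1/9)*(n + n) = (-1/9 + n)*(2*n) = 2*n*(-1/9 + n))
J*((31 + o(-2))/(-62 + T(-8)) - 23) = 117*((31 + 3*(-2))/(-62 + (2/9)*(-8)*(-1 + 9*(-8))) - 23) = 117*((31 - 6)/(-62 + (2/9)*(-8)*(-1 - 72)) - 23) = 117*(25/(-62 + (2/9)*(-8)*(-73)) - 23) = 117*(25/(-62 + 1168/9) - 23) = 117*(25/(610/9) - 23) = 117*(25*(9/610) - 23) = 117*(45/122 - 23) = 117*(-2761/122) = -323037/122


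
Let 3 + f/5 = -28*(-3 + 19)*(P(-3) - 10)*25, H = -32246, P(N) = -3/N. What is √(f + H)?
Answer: √471739 ≈ 686.83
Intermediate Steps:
f = 503985 (f = -15 + 5*(-28*(-3 + 19)*(-3/(-3) - 10)*25) = -15 + 5*(-448*(-3*(-⅓) - 10)*25) = -15 + 5*(-448*(1 - 10)*25) = -15 + 5*(-448*(-9)*25) = -15 + 5*(-28*(-144)*25) = -15 + 5*(4032*25) = -15 + 5*100800 = -15 + 504000 = 503985)
√(f + H) = √(503985 - 32246) = √471739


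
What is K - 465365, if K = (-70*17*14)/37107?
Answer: -2466902245/5301 ≈ -4.6537e+5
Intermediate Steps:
K = -2380/5301 (K = -1190*14*(1/37107) = -16660*1/37107 = -2380/5301 ≈ -0.44897)
K - 465365 = -2380/5301 - 465365 = -2466902245/5301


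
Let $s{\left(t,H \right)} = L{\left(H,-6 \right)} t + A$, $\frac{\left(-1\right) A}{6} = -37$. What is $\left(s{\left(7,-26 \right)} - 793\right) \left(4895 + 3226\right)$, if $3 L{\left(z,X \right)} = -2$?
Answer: $-4674989$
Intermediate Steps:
$A = 222$ ($A = \left(-6\right) \left(-37\right) = 222$)
$L{\left(z,X \right)} = - \frac{2}{3}$ ($L{\left(z,X \right)} = \frac{1}{3} \left(-2\right) = - \frac{2}{3}$)
$s{\left(t,H \right)} = 222 - \frac{2 t}{3}$ ($s{\left(t,H \right)} = - \frac{2 t}{3} + 222 = 222 - \frac{2 t}{3}$)
$\left(s{\left(7,-26 \right)} - 793\right) \left(4895 + 3226\right) = \left(\left(222 - \frac{14}{3}\right) - 793\right) \left(4895 + 3226\right) = \left(\left(222 - \frac{14}{3}\right) - 793\right) 8121 = \left(\frac{652}{3} - 793\right) 8121 = \left(- \frac{1727}{3}\right) 8121 = -4674989$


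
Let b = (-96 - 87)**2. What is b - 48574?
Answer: -15085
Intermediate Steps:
b = 33489 (b = (-183)**2 = 33489)
b - 48574 = 33489 - 48574 = -15085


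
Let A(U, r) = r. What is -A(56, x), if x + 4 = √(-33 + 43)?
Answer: 4 - √10 ≈ 0.83772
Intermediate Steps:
x = -4 + √10 (x = -4 + √(-33 + 43) = -4 + √10 ≈ -0.83772)
-A(56, x) = -(-4 + √10) = 4 - √10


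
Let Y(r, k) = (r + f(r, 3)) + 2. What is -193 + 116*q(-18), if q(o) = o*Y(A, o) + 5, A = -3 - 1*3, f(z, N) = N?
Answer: 2475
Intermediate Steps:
A = -6 (A = -3 - 3 = -6)
Y(r, k) = 5 + r (Y(r, k) = (r + 3) + 2 = (3 + r) + 2 = 5 + r)
q(o) = 5 - o (q(o) = o*(5 - 6) + 5 = o*(-1) + 5 = -o + 5 = 5 - o)
-193 + 116*q(-18) = -193 + 116*(5 - 1*(-18)) = -193 + 116*(5 + 18) = -193 + 116*23 = -193 + 2668 = 2475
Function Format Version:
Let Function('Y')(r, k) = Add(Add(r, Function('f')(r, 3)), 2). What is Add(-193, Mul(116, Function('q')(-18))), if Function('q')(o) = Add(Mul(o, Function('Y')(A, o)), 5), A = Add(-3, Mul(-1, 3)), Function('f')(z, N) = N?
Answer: 2475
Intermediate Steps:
A = -6 (A = Add(-3, -3) = -6)
Function('Y')(r, k) = Add(5, r) (Function('Y')(r, k) = Add(Add(r, 3), 2) = Add(Add(3, r), 2) = Add(5, r))
Function('q')(o) = Add(5, Mul(-1, o)) (Function('q')(o) = Add(Mul(o, Add(5, -6)), 5) = Add(Mul(o, -1), 5) = Add(Mul(-1, o), 5) = Add(5, Mul(-1, o)))
Add(-193, Mul(116, Function('q')(-18))) = Add(-193, Mul(116, Add(5, Mul(-1, -18)))) = Add(-193, Mul(116, Add(5, 18))) = Add(-193, Mul(116, 23)) = Add(-193, 2668) = 2475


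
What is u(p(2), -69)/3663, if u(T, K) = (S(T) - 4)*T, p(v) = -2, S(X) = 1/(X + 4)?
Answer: 7/3663 ≈ 0.0019110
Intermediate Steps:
S(X) = 1/(4 + X)
u(T, K) = T*(-4 + 1/(4 + T)) (u(T, K) = (1/(4 + T) - 4)*T = (-4 + 1/(4 + T))*T = T*(-4 + 1/(4 + T)))
u(p(2), -69)/3663 = -1*(-2)*(15 + 4*(-2))/(4 - 2)/3663 = -1*(-2)*(15 - 8)/2*(1/3663) = -1*(-2)*1/2*7*(1/3663) = 7*(1/3663) = 7/3663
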